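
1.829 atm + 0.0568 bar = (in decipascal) 1.91e+06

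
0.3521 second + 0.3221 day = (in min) 463.8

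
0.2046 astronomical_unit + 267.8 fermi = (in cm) 3.061e+12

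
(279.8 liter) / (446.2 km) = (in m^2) 6.271e-07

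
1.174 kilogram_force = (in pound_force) 2.588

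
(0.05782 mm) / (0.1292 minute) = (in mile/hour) 1.668e-05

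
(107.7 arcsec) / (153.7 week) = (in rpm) 5.364e-11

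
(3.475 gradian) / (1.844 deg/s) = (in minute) 0.02827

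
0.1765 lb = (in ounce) 2.824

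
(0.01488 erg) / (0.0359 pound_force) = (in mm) 9.318e-06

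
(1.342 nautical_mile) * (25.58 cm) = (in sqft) 6843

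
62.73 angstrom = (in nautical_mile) 3.387e-12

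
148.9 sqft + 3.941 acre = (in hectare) 1.596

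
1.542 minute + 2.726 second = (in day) 0.001102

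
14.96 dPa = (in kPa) 0.001496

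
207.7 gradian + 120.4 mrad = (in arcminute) 1.163e+04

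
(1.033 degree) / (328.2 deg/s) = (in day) 3.643e-08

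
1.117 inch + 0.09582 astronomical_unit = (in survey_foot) 4.703e+10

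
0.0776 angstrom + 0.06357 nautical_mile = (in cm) 1.177e+04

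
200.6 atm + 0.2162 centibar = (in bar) 203.3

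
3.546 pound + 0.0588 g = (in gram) 1608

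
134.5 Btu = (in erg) 1.419e+12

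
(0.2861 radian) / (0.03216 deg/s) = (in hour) 0.1416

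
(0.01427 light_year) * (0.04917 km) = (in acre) 1.64e+12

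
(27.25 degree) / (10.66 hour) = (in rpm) 0.0001183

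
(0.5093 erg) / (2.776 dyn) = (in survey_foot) 0.006019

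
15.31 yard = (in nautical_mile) 0.007559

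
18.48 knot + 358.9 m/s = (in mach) 1.082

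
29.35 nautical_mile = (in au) 3.633e-07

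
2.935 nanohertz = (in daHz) 2.935e-10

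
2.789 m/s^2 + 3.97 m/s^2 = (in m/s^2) 6.759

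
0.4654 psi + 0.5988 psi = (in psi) 1.064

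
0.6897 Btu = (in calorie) 173.9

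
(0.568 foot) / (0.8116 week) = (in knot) 6.856e-07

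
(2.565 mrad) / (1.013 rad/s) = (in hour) 7.034e-07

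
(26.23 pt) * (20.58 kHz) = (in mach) 0.5593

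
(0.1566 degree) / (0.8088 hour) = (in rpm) 8.964e-06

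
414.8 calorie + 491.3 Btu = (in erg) 5.201e+12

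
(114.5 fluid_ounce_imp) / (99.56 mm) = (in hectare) 3.268e-06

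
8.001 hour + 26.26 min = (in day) 0.3516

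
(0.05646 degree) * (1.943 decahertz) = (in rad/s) 0.01915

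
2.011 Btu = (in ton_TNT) 5.071e-07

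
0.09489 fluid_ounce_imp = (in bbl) 1.696e-05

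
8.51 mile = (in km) 13.7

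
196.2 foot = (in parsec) 1.938e-15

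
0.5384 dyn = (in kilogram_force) 5.49e-07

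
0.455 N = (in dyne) 4.55e+04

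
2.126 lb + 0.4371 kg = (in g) 1401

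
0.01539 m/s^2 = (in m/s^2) 0.01539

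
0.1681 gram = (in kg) 0.0001681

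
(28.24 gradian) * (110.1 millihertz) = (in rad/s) 0.04884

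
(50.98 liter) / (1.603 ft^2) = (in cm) 34.23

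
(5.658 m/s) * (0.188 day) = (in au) 6.143e-07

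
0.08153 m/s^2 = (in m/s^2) 0.08153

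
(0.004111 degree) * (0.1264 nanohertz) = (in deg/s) 5.196e-13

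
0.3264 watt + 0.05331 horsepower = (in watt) 40.08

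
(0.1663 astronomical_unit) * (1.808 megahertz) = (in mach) 1.321e+14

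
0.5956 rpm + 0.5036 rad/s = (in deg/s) 32.43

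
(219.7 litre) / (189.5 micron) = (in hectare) 0.1159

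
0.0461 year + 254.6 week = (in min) 2.591e+06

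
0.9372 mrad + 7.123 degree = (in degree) 7.177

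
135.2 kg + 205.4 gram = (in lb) 298.5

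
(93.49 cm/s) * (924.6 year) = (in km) 2.726e+07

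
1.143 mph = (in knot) 0.9932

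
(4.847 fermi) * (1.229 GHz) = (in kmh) 2.145e-05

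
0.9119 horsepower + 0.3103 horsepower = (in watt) 911.4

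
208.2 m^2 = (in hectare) 0.02082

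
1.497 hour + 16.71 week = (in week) 16.72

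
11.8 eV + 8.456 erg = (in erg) 8.456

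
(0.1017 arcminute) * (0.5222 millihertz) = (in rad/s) 1.545e-08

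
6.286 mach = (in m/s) 2140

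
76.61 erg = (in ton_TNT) 1.831e-15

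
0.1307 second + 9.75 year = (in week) 508.4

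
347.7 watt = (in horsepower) 0.4663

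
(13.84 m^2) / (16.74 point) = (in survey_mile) 1.456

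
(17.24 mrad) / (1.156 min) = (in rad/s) 0.0002486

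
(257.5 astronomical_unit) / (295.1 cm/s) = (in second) 1.305e+13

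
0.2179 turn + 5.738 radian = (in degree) 407.2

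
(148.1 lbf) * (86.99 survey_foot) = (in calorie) 4175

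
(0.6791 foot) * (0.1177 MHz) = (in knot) 4.736e+04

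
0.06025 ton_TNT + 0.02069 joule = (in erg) 2.521e+15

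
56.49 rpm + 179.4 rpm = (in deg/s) 1415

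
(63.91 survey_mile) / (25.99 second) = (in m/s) 3957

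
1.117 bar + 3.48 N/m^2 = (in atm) 1.102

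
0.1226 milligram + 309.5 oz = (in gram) 8774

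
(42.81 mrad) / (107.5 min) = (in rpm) 6.338e-05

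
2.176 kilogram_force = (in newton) 21.34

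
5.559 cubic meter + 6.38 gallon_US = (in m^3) 5.583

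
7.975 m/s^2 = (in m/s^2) 7.975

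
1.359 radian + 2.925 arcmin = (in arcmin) 4675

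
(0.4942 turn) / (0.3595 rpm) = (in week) 0.0001364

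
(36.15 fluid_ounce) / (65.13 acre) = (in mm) 4.056e-06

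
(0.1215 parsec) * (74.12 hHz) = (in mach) 8.161e+16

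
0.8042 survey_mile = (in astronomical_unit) 8.651e-09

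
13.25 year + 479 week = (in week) 1170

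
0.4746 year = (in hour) 4157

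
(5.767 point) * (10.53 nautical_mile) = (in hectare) 0.003968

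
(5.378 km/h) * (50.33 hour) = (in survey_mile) 168.2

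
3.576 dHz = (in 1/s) 0.3576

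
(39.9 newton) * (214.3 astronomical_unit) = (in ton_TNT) 3.057e+05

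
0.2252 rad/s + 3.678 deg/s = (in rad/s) 0.2894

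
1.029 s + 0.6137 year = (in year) 0.6137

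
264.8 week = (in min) 2.669e+06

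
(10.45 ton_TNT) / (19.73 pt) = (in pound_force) 1.412e+12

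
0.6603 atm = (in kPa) 66.9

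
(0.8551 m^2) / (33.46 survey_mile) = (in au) 1.061e-16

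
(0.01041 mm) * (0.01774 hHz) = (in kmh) 6.648e-05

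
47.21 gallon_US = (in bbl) 1.124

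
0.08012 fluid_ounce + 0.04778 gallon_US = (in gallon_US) 0.04841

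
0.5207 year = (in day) 190.1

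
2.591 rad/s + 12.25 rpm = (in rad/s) 3.874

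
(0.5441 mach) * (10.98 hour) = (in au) 4.895e-05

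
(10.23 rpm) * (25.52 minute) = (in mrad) 1.64e+06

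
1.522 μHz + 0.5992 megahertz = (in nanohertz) 5.992e+14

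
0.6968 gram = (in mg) 696.8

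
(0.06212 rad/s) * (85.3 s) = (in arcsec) 1.093e+06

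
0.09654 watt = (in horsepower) 0.0001295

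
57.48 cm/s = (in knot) 1.117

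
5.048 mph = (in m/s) 2.257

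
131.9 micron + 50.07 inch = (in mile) 0.0007903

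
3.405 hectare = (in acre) 8.414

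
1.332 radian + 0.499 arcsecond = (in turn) 0.212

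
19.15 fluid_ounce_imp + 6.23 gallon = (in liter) 24.13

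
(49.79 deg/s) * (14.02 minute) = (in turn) 116.3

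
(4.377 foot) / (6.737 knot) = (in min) 0.006416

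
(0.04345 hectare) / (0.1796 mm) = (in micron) 2.419e+12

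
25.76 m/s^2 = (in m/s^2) 25.76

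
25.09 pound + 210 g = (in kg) 11.59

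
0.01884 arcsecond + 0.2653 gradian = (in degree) 0.2388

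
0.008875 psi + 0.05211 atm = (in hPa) 53.41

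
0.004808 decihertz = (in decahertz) 4.808e-05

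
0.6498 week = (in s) 3.93e+05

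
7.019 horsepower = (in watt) 5234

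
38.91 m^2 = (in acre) 0.009615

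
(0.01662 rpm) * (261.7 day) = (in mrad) 3.935e+07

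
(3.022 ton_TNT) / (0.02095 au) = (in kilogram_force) 0.4114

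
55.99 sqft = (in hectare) 0.0005202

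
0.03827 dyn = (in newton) 3.827e-07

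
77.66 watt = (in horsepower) 0.1041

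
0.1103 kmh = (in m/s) 0.03064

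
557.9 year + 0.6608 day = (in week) 2.909e+04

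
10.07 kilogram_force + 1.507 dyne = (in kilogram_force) 10.07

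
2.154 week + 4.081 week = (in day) 43.65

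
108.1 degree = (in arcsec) 3.892e+05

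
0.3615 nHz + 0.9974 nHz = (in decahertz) 1.359e-10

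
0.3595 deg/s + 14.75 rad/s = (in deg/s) 845.5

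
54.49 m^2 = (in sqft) 586.5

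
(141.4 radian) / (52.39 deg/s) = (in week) 0.0002557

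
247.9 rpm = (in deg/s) 1487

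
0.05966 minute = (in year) 1.135e-07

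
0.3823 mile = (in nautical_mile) 0.3322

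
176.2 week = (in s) 1.066e+08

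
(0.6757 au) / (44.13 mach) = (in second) 6.727e+06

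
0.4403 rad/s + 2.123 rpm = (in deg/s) 37.97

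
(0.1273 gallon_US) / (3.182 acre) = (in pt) 0.0001061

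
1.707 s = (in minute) 0.02845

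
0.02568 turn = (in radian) 0.1614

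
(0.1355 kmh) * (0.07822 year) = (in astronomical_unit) 6.206e-07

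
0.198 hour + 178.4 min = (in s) 1.142e+04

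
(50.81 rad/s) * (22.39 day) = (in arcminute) 3.379e+11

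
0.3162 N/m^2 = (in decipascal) 3.162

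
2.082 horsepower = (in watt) 1553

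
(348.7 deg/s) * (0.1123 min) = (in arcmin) 1.41e+05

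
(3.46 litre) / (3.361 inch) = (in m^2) 0.04053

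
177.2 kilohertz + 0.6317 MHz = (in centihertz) 8.089e+07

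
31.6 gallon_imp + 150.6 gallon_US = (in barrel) 4.489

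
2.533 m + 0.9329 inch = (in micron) 2.557e+06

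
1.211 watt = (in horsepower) 0.001624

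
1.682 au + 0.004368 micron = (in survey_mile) 1.564e+08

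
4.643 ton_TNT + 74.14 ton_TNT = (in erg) 3.296e+18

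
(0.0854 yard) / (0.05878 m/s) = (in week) 2.197e-06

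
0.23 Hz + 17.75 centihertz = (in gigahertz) 4.075e-10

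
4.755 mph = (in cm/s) 212.6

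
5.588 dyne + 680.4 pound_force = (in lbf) 680.4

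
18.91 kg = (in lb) 41.69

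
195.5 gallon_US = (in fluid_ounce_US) 2.502e+04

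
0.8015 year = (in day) 292.5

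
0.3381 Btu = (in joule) 356.7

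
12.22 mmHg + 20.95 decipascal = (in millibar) 16.31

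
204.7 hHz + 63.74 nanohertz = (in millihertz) 2.047e+07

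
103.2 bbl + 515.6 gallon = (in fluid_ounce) 6.208e+05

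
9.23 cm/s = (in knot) 0.1794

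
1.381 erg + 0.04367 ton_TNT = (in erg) 1.827e+15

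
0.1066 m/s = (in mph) 0.2385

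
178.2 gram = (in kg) 0.1782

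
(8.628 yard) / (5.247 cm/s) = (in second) 150.4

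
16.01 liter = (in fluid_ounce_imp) 563.5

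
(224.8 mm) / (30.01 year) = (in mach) 6.976e-13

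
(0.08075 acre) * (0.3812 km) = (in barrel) 7.835e+05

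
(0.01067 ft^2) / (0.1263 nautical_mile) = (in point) 0.01201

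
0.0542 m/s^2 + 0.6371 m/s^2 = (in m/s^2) 0.6913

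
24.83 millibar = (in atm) 0.02451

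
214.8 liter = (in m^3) 0.2148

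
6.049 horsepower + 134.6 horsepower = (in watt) 1.049e+05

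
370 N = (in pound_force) 83.18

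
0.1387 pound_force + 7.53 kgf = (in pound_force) 16.74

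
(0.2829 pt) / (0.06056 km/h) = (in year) 1.881e-10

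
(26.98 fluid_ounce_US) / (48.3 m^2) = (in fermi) 1.652e+10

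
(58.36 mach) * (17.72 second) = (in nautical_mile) 190.1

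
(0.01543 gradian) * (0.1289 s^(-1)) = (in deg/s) 0.00179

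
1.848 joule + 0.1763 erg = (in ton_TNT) 4.417e-10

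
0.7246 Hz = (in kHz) 0.0007246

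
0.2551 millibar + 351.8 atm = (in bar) 356.5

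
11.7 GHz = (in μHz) 1.17e+16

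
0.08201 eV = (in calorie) 3.14e-21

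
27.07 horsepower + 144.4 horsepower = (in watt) 1.279e+05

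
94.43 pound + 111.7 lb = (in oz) 3298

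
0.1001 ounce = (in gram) 2.838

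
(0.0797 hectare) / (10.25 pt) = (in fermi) 2.204e+20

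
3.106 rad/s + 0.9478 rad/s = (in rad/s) 4.054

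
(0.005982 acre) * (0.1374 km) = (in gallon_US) 8.787e+05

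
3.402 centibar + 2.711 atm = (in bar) 2.781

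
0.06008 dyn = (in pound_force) 1.351e-07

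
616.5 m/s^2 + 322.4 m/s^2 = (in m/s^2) 938.9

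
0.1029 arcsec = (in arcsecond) 0.1029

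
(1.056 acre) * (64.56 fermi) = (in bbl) 1.735e-09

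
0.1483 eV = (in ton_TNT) 5.679e-30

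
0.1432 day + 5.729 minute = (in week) 0.02103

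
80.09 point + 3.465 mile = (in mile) 3.465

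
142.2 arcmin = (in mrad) 41.36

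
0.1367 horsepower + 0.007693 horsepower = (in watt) 107.7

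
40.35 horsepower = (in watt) 3.009e+04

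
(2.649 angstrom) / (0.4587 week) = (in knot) 1.856e-15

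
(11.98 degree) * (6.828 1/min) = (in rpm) 0.2272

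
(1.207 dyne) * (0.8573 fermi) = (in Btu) 9.808e-24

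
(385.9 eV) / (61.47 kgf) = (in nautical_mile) 5.538e-23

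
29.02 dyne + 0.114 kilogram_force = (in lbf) 0.2514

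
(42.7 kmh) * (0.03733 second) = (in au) 2.96e-12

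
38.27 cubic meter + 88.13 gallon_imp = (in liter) 3.867e+04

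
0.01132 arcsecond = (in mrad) 5.488e-05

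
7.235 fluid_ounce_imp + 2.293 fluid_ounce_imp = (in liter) 0.2707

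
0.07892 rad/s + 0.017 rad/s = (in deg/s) 5.496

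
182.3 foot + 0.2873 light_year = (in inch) 1.07e+17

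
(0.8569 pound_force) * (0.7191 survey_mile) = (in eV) 2.753e+22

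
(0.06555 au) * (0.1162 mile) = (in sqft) 1.974e+13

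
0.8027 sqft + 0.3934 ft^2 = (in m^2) 0.1111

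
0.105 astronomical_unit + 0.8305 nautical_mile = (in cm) 1.571e+12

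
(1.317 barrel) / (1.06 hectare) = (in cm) 0.001975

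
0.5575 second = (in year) 1.768e-08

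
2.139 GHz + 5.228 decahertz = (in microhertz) 2.139e+15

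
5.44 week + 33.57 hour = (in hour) 947.5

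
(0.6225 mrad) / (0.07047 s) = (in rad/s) 0.008834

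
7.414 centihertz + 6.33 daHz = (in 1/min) 3802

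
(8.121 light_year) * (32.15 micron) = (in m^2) 2.47e+12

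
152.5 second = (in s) 152.5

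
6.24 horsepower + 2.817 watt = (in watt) 4656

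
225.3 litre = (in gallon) 59.52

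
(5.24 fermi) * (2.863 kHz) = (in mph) 3.356e-11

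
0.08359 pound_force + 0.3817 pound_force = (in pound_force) 0.4653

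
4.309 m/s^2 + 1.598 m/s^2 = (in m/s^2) 5.907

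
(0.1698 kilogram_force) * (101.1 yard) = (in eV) 9.608e+20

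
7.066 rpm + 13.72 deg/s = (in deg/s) 56.12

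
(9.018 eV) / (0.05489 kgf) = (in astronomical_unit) 1.794e-29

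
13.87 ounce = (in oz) 13.87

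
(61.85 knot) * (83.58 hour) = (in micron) 9.574e+12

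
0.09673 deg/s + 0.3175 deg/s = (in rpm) 0.06904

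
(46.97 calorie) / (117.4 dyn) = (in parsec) 5.425e-12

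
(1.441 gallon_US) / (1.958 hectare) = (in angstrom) 2786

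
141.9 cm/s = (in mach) 0.004167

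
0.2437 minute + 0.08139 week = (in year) 0.001561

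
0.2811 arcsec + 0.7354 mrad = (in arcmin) 2.533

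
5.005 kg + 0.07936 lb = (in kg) 5.041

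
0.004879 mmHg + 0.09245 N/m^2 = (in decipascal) 7.429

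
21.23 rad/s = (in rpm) 202.7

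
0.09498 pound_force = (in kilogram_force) 0.04308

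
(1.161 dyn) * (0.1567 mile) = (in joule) 0.002928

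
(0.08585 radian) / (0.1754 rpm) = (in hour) 0.001298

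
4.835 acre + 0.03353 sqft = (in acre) 4.835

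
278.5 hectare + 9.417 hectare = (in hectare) 287.9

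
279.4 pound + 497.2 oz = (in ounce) 4968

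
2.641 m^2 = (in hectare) 0.0002641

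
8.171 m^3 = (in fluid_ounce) 2.763e+05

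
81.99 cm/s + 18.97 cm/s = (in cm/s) 101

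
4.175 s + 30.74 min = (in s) 1849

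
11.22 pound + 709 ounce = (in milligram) 2.519e+07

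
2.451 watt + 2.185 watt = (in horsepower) 0.006217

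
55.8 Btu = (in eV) 3.675e+23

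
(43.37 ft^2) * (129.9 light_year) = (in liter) 4.952e+21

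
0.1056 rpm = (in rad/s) 0.01106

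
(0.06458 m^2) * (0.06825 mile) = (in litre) 7093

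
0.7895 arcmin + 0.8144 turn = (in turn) 0.8144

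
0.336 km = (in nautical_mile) 0.1814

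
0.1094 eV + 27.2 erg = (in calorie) 6.501e-07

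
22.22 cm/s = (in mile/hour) 0.497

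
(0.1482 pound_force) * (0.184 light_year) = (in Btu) 1.088e+12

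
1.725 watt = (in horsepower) 0.002313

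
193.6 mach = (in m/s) 6.592e+04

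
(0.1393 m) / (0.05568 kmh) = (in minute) 0.1501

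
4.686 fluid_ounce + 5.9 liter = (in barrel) 0.03798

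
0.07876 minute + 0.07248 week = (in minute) 730.7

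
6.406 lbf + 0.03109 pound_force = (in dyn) 2.863e+06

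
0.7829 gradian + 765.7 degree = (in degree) 766.4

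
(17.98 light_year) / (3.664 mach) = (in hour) 3.787e+10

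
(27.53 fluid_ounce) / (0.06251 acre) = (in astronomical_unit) 2.151e-17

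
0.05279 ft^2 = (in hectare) 4.904e-07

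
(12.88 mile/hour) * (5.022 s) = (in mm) 2.892e+04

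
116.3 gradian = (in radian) 1.827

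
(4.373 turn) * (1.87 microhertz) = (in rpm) 0.0004907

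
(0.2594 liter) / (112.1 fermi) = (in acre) 5.718e+05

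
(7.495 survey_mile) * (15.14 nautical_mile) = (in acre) 8.357e+04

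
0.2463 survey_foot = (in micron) 7.507e+04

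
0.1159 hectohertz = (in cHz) 1159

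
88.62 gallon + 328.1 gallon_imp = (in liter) 1827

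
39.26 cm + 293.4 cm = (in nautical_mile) 0.001796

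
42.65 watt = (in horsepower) 0.05719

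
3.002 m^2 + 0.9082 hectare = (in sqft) 9.779e+04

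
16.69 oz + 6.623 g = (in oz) 16.92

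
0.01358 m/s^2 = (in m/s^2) 0.01358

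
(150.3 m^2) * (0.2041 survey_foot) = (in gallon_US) 2470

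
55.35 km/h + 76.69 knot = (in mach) 0.161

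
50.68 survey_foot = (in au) 1.033e-10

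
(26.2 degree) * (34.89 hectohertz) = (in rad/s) 1595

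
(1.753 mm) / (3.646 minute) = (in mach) 2.353e-08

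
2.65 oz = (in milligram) 7.513e+04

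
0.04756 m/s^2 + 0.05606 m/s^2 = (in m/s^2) 0.1036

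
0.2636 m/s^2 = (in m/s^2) 0.2636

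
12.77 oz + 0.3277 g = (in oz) 12.78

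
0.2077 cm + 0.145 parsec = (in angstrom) 4.474e+25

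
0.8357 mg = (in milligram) 0.8357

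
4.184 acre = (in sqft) 1.823e+05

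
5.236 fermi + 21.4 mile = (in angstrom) 3.444e+14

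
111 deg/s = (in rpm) 18.5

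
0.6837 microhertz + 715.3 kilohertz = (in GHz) 0.0007153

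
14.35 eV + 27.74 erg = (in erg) 27.74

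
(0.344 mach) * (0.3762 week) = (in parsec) 8.637e-10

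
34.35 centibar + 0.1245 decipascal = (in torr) 257.6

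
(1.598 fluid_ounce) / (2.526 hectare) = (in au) 1.251e-20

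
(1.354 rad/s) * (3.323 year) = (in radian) 1.419e+08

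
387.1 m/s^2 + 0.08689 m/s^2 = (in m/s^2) 387.2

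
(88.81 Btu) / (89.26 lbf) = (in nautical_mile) 0.1274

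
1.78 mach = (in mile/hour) 1356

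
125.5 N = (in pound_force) 28.21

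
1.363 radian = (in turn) 0.2169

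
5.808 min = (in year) 1.105e-05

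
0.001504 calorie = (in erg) 6.293e+04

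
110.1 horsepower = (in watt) 8.21e+04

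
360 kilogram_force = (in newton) 3530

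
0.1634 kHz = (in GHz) 1.634e-07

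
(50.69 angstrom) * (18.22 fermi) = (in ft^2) 9.941e-22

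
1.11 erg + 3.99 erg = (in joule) 5.1e-07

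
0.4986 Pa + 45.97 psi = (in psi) 45.97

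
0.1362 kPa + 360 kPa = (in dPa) 3.601e+06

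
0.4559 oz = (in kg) 0.01292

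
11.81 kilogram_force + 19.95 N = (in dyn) 1.358e+07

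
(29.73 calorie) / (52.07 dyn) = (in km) 238.9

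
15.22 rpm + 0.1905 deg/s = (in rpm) 15.25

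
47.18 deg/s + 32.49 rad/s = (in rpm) 318.1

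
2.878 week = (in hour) 483.5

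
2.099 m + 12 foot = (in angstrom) 5.757e+10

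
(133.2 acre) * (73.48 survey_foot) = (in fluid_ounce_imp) 4.249e+11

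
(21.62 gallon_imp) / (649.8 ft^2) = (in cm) 0.1628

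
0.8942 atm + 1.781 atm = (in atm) 2.675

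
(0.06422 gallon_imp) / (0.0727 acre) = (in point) 0.002813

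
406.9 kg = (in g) 4.069e+05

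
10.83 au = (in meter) 1.62e+12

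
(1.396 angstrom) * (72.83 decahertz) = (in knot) 1.976e-07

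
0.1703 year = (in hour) 1492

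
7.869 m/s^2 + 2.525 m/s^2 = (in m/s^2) 10.39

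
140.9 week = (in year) 2.702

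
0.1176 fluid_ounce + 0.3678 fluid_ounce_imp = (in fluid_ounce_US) 0.471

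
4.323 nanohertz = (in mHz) 4.323e-06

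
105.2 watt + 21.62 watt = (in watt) 126.8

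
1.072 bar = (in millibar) 1072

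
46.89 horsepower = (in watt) 3.497e+04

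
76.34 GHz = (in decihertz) 7.634e+11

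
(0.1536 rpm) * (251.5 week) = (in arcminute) 8.411e+09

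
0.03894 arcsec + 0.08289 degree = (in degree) 0.0829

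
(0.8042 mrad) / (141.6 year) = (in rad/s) 1.801e-13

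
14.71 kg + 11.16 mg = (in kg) 14.71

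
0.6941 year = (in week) 36.19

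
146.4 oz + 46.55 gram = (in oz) 148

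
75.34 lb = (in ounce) 1205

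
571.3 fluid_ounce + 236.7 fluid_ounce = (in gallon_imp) 5.256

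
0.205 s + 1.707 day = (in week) 0.2439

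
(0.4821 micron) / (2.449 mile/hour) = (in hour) 1.223e-10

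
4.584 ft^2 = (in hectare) 4.259e-05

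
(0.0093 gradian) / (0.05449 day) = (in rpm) 2.963e-07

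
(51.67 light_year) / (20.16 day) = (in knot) 5.455e+11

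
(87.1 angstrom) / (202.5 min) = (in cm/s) 7.169e-11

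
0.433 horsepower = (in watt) 322.9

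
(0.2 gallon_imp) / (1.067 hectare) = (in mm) 8.521e-05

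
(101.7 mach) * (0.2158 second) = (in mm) 7.473e+06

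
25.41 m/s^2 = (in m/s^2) 25.41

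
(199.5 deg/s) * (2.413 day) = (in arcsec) 1.497e+11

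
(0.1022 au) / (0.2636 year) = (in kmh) 6621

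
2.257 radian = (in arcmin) 7759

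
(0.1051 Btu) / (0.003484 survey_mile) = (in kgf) 2.017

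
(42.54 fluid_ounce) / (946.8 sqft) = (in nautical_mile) 7.723e-09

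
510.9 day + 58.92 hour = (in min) 7.392e+05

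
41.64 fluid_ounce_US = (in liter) 1.231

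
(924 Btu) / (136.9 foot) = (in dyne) 2.336e+09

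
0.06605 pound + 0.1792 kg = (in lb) 0.4611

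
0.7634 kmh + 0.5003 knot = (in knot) 0.9125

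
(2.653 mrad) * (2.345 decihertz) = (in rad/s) 0.0006221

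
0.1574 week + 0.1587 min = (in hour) 26.45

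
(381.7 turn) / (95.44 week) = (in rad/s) 4.155e-05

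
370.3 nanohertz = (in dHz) 3.703e-06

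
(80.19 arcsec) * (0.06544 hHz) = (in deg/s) 0.1458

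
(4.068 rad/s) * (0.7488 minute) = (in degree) 1.047e+04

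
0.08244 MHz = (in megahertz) 0.08244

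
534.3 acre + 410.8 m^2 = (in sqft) 2.328e+07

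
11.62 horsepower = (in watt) 8665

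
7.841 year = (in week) 408.9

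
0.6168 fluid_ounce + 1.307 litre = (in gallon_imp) 0.2915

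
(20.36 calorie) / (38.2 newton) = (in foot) 7.316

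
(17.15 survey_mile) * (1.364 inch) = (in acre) 0.2363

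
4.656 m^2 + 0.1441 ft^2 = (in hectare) 0.0004669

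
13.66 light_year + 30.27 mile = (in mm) 1.292e+20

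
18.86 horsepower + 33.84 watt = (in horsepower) 18.91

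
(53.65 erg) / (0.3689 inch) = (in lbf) 0.0001287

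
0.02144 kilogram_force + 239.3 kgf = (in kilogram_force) 239.3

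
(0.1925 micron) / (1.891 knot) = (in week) 3.272e-13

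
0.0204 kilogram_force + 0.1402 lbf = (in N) 0.8237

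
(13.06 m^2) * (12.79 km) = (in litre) 1.67e+08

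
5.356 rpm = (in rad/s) 0.5609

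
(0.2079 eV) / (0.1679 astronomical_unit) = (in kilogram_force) 1.352e-31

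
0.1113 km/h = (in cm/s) 3.092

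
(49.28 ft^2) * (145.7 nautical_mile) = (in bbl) 7.77e+06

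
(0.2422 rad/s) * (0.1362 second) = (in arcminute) 113.4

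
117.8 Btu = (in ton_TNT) 2.97e-05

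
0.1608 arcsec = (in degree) 4.467e-05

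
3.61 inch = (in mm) 91.69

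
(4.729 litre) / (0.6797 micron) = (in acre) 1.719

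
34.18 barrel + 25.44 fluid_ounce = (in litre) 5435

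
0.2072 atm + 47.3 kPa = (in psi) 9.905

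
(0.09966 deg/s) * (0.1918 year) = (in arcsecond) 2.17e+09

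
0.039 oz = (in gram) 1.106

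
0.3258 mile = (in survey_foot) 1720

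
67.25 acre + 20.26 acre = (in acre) 87.51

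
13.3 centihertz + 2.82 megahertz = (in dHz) 2.82e+07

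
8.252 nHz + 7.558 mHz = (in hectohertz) 7.558e-05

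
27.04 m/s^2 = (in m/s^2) 27.04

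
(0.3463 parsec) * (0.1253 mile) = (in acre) 5.325e+14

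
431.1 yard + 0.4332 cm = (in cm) 3.942e+04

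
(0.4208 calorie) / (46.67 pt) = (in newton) 106.9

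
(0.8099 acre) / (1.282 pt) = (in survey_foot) 2.378e+07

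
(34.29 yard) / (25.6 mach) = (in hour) 9.992e-07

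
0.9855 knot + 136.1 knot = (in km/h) 253.9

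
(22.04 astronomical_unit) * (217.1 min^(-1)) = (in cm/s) 1.193e+15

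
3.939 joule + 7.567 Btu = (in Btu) 7.571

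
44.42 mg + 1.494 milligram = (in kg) 4.591e-05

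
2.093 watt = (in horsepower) 0.002807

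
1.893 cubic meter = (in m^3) 1.893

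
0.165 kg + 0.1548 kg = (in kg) 0.3198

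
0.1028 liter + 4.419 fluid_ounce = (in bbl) 0.001469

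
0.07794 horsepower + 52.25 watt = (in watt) 110.4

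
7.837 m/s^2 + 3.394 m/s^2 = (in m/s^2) 11.23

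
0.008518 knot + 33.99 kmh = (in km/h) 34.01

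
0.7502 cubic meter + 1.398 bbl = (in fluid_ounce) 3.288e+04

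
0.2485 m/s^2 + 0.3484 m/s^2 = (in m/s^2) 0.5969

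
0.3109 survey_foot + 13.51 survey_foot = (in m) 4.213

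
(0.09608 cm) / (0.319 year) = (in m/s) 9.551e-11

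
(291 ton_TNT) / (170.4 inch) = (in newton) 2.813e+11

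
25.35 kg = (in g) 2.535e+04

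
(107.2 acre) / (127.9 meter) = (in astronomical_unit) 2.267e-08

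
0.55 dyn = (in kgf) 5.608e-07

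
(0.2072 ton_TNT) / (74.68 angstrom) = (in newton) 1.161e+17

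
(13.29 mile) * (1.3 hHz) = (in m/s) 2.78e+06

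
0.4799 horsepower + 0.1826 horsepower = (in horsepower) 0.6625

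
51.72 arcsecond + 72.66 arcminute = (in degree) 1.225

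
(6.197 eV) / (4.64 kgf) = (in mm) 2.182e-17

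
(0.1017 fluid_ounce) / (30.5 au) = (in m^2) 6.592e-19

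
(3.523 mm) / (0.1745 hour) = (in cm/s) 0.0005608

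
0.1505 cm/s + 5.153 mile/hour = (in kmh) 8.298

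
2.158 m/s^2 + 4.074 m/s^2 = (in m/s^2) 6.232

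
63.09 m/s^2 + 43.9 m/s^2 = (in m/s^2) 107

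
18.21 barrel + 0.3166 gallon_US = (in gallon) 765.1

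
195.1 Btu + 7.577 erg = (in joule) 2.058e+05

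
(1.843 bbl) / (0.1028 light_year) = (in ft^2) 3.243e-15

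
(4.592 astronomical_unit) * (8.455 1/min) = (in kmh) 3.485e+11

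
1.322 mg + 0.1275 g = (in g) 0.1288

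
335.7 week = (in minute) 3.384e+06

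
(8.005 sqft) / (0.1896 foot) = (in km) 0.01287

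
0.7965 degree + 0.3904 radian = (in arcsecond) 8.339e+04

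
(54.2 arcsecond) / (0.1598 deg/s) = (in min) 0.00157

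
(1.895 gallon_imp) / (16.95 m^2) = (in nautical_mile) 2.744e-07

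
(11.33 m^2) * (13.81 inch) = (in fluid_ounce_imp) 1.399e+05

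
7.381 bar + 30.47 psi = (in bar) 9.482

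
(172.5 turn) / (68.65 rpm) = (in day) 0.001745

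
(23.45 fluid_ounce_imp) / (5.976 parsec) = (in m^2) 3.613e-21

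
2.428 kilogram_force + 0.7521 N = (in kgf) 2.505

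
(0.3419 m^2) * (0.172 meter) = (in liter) 58.81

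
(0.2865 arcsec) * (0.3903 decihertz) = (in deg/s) 3.106e-06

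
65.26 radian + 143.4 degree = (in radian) 67.76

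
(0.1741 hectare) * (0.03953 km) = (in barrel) 4.329e+05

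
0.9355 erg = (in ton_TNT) 2.236e-17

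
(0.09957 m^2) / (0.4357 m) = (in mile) 0.000142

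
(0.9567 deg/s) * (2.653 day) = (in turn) 609.2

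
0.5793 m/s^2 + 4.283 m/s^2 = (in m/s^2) 4.862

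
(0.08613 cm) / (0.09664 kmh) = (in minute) 0.0005347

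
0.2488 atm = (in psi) 3.656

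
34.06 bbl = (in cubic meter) 5.415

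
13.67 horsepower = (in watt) 1.019e+04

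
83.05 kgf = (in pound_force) 183.1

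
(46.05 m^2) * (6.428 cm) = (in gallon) 782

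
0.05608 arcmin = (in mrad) 0.01631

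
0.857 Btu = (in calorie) 216.1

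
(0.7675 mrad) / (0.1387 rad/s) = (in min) 9.223e-05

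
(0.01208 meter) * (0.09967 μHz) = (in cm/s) 1.204e-07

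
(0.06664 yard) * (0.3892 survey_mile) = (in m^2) 38.17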